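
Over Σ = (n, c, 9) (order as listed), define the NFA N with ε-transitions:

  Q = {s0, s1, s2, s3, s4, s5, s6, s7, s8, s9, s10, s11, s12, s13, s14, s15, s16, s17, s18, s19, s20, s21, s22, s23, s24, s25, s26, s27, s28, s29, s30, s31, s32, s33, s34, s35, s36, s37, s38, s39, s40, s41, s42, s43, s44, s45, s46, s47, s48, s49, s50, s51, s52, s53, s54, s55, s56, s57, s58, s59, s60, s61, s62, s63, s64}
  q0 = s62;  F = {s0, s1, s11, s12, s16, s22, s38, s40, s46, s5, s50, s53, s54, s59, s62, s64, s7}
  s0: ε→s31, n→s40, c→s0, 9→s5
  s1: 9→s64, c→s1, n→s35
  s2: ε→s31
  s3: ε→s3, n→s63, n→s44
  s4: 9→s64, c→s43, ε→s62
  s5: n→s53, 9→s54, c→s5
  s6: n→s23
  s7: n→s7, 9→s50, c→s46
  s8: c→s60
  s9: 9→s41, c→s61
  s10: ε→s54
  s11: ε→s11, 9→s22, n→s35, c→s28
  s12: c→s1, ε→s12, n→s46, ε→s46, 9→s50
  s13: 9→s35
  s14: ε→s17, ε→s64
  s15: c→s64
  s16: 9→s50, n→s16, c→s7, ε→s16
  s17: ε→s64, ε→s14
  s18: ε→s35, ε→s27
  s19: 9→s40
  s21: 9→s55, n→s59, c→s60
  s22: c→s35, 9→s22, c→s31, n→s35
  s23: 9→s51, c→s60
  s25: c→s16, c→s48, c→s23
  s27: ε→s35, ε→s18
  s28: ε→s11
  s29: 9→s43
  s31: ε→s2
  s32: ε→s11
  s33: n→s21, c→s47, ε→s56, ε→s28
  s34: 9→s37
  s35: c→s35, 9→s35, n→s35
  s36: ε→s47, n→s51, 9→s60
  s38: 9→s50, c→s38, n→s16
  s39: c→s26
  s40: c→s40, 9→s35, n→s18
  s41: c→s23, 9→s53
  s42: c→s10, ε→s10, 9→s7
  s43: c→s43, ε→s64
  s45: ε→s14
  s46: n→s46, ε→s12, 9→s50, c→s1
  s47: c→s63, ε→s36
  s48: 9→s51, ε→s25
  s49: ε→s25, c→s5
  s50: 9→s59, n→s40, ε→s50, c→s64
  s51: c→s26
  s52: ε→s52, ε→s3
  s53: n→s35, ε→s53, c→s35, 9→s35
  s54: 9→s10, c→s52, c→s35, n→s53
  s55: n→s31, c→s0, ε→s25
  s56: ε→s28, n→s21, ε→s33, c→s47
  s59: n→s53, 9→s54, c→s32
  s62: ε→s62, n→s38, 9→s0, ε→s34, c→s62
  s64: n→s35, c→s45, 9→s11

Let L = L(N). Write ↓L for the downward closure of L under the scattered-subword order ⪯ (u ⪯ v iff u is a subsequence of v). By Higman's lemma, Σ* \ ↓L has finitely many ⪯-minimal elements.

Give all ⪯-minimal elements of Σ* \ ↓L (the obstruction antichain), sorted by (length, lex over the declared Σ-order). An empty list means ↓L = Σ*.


|Q|=65, |F|=17, |δ|=134 (39 ε).
min D↑ (17 st, q0=0, F={10}): 0:n→1,c→0,9→2 1:n→3,c→1,9→4 2:n→5,c→2,9→6 3:n→3,c→7,9→4 4:n→5,c→8,9→9 5:n→10,c→5,9→10 6:n→11,c→6,9→12 7:n→7,c→13,9→4 8:n→10,c→8,9→14 9:n→11,c→14,9→12 10:n→10,c→10,9→10 11:n→10,c→10,9→10 12:n→11,c→10,9→12 13:n→13,c→15,9→4 14:n→10,c→14,9→16 15:n→10,c→15,9→8 16:n→10,c→10,9→16 [Hopcroft].
'9nn': N↓-sim [34, 26, 7, 3] end={s18,s27,s35} — reject; 3/3 del acc.
'9n9': run [34, 26, 7, 1] end={s35} ∉↓L; 3/3 single-dels accept.
'n9cn': run [34, 29, 23, 18, 5] end={s18,s27,s35,s44,s63} rej; 4/4 del acc.
'99nc': N↓-sim [34, 26, 16, 4, 1] end={s35} ∉↓L; 4/4 single-dels accept.
'999c': run [34, 26, 16, 11, 7] end={s2,s3,s31,s35,s44,s52,s63} — reject; 4/4 deletions ∈↓L.
'nncccn': |S_i|=[34, 29, 28, 27, 26, 19, 5] end={s18,s27,s35,s44,s63} rej; 6/6 del acc.
6 words, ⪯-incomp.

min(Σ*\↓L) = [9nn, 9n9, n9cn, 99nc, 999c, nncccn].


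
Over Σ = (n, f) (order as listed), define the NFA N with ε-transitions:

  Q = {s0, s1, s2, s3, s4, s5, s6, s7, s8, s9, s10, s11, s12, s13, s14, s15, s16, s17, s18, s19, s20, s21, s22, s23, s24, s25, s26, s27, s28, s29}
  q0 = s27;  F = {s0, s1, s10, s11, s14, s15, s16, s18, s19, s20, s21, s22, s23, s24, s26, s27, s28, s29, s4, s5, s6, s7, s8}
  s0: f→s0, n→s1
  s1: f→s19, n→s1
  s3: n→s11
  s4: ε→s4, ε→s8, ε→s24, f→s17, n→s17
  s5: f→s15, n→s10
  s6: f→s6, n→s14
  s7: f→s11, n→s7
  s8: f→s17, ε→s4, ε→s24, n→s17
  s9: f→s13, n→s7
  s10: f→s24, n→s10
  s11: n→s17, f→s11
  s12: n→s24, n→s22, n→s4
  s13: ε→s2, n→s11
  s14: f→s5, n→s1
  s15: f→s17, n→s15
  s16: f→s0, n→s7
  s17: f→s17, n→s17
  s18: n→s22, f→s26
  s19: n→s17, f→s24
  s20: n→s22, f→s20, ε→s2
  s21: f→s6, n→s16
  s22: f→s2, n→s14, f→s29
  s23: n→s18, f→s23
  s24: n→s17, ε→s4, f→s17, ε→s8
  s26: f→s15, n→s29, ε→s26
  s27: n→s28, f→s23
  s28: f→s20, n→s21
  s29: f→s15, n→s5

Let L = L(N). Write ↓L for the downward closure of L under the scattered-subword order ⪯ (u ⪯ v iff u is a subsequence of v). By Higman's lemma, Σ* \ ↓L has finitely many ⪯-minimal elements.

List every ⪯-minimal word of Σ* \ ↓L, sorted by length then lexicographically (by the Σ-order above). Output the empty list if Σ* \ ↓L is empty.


|Q|=30, |F|=23, |δ|=66 (10 ε).
min D↑ (22 st, q0=0, F={18}): 0:n→1,f→2 1:n→3,f→4 2:n→5,f→2 3:n→6,f→7 4:n→8,f→4 5:n→8,f→9 6:n→10,f→11 7:n→12,f→7 8:n→12,f→13 9:n→13,f→14 10:n→10,f→15 11:n→16,f→11 12:n→16,f→17 13:n→17,f→14 14:n→14,f→18 15:n→18,f→15 16:n→16,f→19 17:n→20,f→14 18:n→18,f→18 19:n→18,f→21 20:n→20,f→21 21:n→18,f→18.
'fnfff': |S_i|=[25, 20, 15, 11, 5, 1] end={s17} — reject; 5/5 deletions ∈↓L.
'nnnnfn': N↓-sim [25, 23, 19, 14, 10, 6, 1] end={s17} ∉↓L; 6/6 single-dels accept.
2 minimals (antichain).

A = [fnfff, nnnnfn].


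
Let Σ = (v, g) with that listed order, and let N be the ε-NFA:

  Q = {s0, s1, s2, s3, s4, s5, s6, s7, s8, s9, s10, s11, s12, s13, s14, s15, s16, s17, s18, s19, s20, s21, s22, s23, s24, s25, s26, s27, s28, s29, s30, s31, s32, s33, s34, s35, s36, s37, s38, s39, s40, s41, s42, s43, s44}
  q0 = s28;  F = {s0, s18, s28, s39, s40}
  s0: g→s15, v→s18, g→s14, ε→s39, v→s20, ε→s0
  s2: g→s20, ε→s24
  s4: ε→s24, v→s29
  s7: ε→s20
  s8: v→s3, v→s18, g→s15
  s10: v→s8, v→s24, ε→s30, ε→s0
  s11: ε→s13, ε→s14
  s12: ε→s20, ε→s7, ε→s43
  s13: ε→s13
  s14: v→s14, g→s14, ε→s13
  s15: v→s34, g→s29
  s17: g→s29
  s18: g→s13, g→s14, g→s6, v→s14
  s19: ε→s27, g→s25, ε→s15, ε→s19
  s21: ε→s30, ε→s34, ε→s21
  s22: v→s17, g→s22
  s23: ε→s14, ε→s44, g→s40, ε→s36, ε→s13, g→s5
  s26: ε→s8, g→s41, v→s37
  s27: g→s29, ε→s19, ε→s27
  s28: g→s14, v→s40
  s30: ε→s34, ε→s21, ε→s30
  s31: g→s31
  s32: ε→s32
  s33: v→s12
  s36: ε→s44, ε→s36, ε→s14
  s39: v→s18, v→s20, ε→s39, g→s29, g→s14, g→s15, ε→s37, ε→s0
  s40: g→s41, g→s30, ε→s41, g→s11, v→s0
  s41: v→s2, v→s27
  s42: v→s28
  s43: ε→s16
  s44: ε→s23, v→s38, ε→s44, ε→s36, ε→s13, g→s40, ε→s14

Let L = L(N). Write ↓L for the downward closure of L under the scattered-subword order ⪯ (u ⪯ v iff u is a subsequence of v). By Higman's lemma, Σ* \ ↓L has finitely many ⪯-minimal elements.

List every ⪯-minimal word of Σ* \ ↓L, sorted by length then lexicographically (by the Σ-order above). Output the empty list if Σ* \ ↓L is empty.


A = [g, vvvv].

|Q|=45, |F|=5, |δ|=90 (44 ε).
min D↑ (5 st, q0=0, F={2}): 0:v→1,g→2 1:v→3,g→2 2:v→2,g→2 3:v→4,g→2 4:v→2,g→2 (ε-aug+det+¬).
'g': run [22, 16] end={s11,s13,s14,s15,s19,s2,s20,s21,s24,s25,s27,s29,…} — reject; 1/1 single-dels accept.
'vvvv': run [22, 21, 16, 6, 2] end={s13,s14} ∉↓L; 4/4 del acc.
2 obstructions.


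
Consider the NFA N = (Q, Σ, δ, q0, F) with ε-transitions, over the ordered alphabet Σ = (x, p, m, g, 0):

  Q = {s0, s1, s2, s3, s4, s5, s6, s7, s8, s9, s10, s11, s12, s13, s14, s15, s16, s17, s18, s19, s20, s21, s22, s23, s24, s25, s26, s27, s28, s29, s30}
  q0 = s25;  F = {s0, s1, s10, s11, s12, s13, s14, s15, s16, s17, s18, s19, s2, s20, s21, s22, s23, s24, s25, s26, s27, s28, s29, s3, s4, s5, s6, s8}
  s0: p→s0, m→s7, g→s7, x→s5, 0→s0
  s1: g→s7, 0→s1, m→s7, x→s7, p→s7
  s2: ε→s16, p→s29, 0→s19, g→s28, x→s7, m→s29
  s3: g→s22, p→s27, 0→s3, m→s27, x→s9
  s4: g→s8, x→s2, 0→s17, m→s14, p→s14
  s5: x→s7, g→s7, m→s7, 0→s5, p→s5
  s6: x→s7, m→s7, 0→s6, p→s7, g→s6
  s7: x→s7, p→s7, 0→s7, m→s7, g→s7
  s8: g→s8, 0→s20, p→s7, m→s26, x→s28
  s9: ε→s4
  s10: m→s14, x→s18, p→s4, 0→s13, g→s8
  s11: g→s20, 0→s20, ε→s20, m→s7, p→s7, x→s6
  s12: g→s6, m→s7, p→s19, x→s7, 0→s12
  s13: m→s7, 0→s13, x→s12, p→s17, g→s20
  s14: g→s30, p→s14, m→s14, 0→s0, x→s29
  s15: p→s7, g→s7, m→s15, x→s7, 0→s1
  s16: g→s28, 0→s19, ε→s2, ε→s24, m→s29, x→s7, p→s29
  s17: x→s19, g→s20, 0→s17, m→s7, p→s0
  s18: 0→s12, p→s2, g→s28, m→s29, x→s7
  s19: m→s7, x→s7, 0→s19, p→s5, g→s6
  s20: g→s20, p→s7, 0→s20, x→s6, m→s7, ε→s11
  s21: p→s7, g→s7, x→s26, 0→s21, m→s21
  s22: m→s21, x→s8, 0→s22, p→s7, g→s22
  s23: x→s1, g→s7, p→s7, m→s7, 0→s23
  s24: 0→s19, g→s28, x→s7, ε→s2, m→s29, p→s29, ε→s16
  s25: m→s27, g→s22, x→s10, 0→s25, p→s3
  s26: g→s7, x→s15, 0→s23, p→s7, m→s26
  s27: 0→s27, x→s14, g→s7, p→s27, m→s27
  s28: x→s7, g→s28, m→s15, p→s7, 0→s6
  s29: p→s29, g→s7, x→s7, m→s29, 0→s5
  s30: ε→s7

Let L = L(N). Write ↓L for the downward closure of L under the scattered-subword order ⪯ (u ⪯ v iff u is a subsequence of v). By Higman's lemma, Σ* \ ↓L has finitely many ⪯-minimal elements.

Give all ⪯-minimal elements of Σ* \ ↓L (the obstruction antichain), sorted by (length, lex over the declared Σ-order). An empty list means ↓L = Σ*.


Antichain: [mg, gp, xxx, x0m, ppg].

|Q|=31, |F|=28, |δ|=154 (9 ε).
min D↑ (26 st, q0=0, F={10}): 0:x→1,p→2,m→3,g→4,0→0 1:x→5,p→6,m→7,g→8,0→9 2:x→6,p→3,m→3,g→4,0→2 3:x→7,p→3,m→3,g→10,0→3 4:x→8,p→10,m→11,g→4,0→4 5:x→10,p→12,m→13,g→14,0→15 6:x→12,p→7,m→7,g→8,0→16 7:x→13,p→7,m→7,g→10,0→17 8:x→14,p→10,m→18,g→8,0→19 9:x→15,p→16,m→10,g→19,0→9 10:x→10,p→10,m→10,g→10,0→10 11:x→18,p→10,m→11,g→10,0→11 12:x→10,p→13,m→13,g→14,0→20 13:x→10,p→13,m→13,g→10,0→21 14:x→10,p→10,m→22,g→14,0→23 15:x→10,p→20,m→10,g→23,0→15 16:x→20,p→17,m→10,g→19,0→16 17:x→21,p→17,m→10,g→10,0→17 18:x→22,p→10,m→18,g→10,0→24 19:x→23,p→10,m→10,g→19,0→19 20:x→10,p→21,m→10,g→23,0→20 21:x→10,p→21,m→10,g→10,0→21 22:x→10,p→10,m→22,g→10,0→25 23:x→10,p→10,m→10,g→23,0→23 24:x→25,p→10,m→10,g→10,0→24 25:x→10,p→10,m→10,g→10,0→25 [Hopcroft].
'mg': run [31, 12, 2] end={s30,s7} — reject; 2/2 deletions ∈↓L.
'gp': run [31, 13, 1] end={s7} rej; 2/2 single-dels accept.
'xxx': run [31, 26, 13, 1] end={s7} rej; 3/3 del acc.
'x0m': N↓-sim [31, 26, 12, 1] end={s7} ∉↓L; 3/3 deletions ∈↓L.
'ppg': run [31, 26, 7, 2] end={s30,s7} ∉↓L; 3/3 single-dels accept.
5 words, ⪯-incomp.


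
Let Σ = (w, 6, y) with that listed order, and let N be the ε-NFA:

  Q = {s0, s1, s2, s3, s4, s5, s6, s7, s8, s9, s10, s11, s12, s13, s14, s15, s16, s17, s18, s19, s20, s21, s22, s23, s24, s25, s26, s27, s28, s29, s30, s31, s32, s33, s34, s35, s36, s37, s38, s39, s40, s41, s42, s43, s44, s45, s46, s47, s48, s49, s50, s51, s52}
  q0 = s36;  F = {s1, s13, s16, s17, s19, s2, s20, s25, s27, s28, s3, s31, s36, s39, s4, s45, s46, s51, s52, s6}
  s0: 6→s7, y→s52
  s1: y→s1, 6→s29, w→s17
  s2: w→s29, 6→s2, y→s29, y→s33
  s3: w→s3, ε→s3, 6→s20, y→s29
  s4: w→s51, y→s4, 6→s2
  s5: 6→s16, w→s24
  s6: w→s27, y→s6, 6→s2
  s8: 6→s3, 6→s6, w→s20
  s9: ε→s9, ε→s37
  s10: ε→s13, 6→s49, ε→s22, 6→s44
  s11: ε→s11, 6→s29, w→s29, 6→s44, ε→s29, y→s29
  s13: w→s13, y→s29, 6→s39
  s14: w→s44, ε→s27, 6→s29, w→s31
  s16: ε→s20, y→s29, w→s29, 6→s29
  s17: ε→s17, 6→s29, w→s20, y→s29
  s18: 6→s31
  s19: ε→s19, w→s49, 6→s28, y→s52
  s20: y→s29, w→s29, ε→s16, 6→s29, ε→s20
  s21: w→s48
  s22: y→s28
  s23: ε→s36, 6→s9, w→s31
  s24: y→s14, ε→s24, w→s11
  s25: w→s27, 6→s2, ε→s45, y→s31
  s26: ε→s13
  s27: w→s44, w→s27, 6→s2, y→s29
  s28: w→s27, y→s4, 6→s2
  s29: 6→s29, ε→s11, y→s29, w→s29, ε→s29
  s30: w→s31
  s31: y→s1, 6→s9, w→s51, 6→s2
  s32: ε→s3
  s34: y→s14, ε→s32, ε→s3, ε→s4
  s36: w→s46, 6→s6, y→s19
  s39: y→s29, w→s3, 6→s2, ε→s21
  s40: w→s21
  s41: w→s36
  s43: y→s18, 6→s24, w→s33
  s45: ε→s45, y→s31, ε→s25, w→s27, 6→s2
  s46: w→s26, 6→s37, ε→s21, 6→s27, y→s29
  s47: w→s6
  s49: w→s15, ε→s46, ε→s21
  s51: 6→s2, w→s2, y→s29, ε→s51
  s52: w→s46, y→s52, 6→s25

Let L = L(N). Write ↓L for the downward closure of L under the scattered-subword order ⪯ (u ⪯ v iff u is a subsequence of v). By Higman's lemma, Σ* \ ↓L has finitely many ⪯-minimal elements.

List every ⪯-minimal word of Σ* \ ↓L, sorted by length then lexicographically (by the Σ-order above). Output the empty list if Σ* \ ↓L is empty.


|Q|=53, |F|=20, |δ|=129 (30 ε).
min D↑ (19 st, q0=0, F={6}): 0:w→1,6→2,y→3 1:w→4,6→5,y→6 2:w→5,6→7,y→2 3:w→1,6→8,y→9 4:w→4,6→10,y→6 5:w→5,6→7,y→6 6:w→6,6→6,y→6 7:w→6,6→7,y→6 8:w→5,6→7,y→11 9:w→1,6→12,y→9 10:w→13,6→7,y→6 11:w→14,6→7,y→11 12:w→5,6→7,y→15 13:w→13,6→16,y→6 14:w→7,6→7,y→6 15:w→14,6→7,y→17 16:w→6,6→6,y→6 17:w→18,6→6,y→17 18:w→16,6→6,y→6 [Hopcroft].
'wy': run [31, 20, 4] end={s11,s29,s33,s44} rej; 2/2 del acc.
'66w': N↓-sim [31, 23, 9, 3] end={s11,s29,s44} — reject; 3/3 deletions ∈↓L.
'66y': N↓-sim [31, 23, 9, 4] end={s11,s29,s33,s44} — reject; 3/3 del acc.
'ww6w66': N↓-sim [31, 20, 15, 11, 7, 5, 3] end={s11,s29,s44} — reject; 6/6 single-dels accept.
'y6ywww': |S_i|=[31, 30, 22, 14, 9, 7, 3] end={s11,s29,s44} ∉↓L; 6/6 del acc.
'yy6yy6': N↓-sim [31, 30, 26, 20, 13, 8, 3] end={s11,s29,s44} — reject; 6/6 deletions ∈↓L.
6 minimals (antichain).

min(Σ*\↓L) = [wy, 66w, 66y, ww6w66, y6ywww, yy6yy6].


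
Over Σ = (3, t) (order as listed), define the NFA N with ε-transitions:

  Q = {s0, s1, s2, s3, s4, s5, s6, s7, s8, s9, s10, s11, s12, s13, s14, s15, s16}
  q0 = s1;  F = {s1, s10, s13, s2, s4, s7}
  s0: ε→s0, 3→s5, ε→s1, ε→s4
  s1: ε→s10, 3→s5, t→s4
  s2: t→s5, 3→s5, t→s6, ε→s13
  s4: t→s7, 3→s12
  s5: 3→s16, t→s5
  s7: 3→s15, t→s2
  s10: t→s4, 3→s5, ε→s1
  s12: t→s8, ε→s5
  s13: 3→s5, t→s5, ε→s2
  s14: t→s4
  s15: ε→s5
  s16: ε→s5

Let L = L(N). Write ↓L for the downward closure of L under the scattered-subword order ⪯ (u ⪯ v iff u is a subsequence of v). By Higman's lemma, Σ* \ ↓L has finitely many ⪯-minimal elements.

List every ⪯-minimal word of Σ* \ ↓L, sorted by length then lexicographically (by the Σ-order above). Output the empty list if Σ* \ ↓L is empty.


Antichain: [3, tttt].

|Q|=17, |F|=6, |δ|=28 (10 ε).
min D↑ (5 st, q0=0, F={1}): 0:3→1,t→2 1:3→1,t→1 2:3→1,t→3 3:3→1,t→4 4:3→1,t→1 (ε-aug+det+¬).
'3': |S_i|=[12, 5] end={s12,s15,s16,s5,s8} rej; 1/1 single-dels accept.
'tttt': |S_i|=[12, 10, 8, 5, 3] end={s16,s5,s6} — reject; 4/4 deletions ∈↓L.
2 minimals (antichain).


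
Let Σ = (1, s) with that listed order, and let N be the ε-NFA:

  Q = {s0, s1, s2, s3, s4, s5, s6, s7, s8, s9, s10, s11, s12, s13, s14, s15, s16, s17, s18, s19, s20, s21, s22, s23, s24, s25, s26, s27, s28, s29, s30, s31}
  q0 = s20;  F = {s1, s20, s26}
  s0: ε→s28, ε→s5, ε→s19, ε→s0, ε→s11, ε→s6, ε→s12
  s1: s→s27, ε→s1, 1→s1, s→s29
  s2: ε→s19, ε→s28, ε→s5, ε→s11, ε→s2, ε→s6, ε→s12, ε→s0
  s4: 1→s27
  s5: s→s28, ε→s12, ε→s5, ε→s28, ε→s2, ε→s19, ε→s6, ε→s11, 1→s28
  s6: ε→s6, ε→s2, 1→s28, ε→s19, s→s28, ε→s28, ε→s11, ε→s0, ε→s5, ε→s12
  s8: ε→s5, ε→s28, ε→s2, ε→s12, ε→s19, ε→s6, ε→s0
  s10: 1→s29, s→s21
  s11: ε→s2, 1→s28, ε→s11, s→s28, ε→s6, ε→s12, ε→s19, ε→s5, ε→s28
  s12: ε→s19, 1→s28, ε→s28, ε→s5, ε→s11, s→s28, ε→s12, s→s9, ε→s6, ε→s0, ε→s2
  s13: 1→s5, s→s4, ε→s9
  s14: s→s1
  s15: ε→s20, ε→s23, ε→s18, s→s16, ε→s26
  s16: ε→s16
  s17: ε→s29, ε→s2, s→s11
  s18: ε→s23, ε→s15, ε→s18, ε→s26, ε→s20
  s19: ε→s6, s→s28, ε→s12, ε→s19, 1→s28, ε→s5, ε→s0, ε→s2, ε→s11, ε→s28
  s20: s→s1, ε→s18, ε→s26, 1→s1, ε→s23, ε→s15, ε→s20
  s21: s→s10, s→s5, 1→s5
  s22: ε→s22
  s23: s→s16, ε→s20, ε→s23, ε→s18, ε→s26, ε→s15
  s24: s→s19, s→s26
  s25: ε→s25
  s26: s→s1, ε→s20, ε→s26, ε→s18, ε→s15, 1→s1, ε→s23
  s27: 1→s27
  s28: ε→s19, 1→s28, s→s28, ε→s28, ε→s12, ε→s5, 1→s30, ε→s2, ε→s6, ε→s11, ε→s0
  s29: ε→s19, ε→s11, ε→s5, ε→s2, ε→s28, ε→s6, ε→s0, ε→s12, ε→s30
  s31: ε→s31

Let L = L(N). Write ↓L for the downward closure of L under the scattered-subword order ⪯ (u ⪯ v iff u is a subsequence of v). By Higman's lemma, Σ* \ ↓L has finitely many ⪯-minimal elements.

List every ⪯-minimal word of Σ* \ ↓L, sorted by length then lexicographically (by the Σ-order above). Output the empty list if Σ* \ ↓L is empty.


min(Σ*\↓L) = [1s, ss].

|Q|=32, |F|=3, |δ|=145 (109 ε).
min D↑ (3 st, q0=0, F={2}): 0:1→1,s→1 1:1→1,s→2 2:1→2,s→2.
'1s': |S_i|=[19, 13, 12] end={s0,s11,s12,s19,s2,s27,s28,s29,s30,s5,s6,s9} — reject; 2/2 del acc.
'ss': |S_i|=[19, 14, 12] end={s0,s11,s12,s19,s2,s27,s28,s29,s30,s5,s6,s9} — reject; 2/2 del acc.
2 words, ⪯-incomp.


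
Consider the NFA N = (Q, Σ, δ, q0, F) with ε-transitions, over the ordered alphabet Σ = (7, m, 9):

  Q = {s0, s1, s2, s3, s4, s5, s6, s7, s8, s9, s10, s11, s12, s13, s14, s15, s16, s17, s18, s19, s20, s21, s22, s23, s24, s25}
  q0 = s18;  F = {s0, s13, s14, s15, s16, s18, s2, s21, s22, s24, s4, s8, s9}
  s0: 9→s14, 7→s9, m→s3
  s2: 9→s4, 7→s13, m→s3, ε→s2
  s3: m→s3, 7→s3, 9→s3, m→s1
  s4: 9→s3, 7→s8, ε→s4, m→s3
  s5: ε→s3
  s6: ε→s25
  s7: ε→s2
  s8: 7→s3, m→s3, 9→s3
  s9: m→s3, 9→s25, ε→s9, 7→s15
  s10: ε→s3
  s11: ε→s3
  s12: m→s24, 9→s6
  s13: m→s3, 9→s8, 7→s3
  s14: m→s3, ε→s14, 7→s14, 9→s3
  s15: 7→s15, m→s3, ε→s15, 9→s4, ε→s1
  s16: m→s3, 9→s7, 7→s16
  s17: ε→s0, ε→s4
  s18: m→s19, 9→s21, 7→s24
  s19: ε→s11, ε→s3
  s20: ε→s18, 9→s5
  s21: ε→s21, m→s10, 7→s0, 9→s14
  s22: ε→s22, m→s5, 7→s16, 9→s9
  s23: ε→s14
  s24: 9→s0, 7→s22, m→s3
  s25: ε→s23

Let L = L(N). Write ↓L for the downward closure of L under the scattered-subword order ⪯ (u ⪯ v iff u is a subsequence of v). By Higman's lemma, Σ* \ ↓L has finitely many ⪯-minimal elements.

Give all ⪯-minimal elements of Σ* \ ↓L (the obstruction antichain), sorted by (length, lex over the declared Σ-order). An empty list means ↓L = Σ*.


|Q|=26, |F|=13, |δ|=66 (20 ε).
min D↑ (14 st, q0=0, F={2}): 0:7→1,m→2,9→3 1:7→4,m→2,9→5 2:7→2,m→2,9→2 3:7→5,m→2,9→6 4:7→7,m→2,9→8 5:7→8,m→2,9→6 6:7→6,m→2,9→2 7:7→7,m→2,9→9 8:7→10,m→2,9→6 9:7→11,m→2,9→12 10:7→10,m→2,9→12 11:7→2,m→2,9→13 12:7→13,m→2,9→2 13:7→2,m→2,9→2 (ε-aug+det+¬).
'm': run [22, 6] end={s1,s10,s11,s19,s3,s5} rej; 1/1 single-dels accept.
'999': N↓-sim [22, 15, 7, 2] end={s1,s3} ∉↓L; 3/3 deletions ∈↓L.
'777977': run [22, 17, 15, 10, 7, 4, 2] end={s1,s3} rej; 6/6 deletions ∈↓L.
3 minimals (antichain).

min(Σ*\↓L) = [m, 999, 777977].


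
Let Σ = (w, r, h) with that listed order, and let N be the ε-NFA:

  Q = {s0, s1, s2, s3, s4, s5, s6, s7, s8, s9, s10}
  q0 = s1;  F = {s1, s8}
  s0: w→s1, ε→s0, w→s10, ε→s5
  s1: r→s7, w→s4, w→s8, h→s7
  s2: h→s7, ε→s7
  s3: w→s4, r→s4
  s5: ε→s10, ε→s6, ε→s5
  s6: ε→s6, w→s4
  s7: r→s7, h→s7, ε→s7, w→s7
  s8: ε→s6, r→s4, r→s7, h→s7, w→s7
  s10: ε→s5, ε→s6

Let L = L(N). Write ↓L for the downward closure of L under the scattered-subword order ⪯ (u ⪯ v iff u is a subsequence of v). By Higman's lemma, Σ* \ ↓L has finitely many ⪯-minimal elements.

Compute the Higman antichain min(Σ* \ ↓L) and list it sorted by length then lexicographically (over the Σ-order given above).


|Q|=11, |F|=2, |δ|=28 (11 ε).
min D↑ (3 st, q0=0, F={2}): 0:w→1,r→2,h→2 1:w→2,r→2,h→2 2:w→2,r→2,h→2.
'r': run [5, 2] end={s4,s7} ∉↓L; 1/1 deletions ∈↓L.
'h': |S_i|=[5, 1] end={s7} ∉↓L; 1/1 deletions ∈↓L.
'ww': N↓-sim [5, 4, 2] end={s4,s7} ∉↓L; 2/2 deletions ∈↓L.
3 minimals (antichain).

min(Σ*\↓L) = [r, h, ww].


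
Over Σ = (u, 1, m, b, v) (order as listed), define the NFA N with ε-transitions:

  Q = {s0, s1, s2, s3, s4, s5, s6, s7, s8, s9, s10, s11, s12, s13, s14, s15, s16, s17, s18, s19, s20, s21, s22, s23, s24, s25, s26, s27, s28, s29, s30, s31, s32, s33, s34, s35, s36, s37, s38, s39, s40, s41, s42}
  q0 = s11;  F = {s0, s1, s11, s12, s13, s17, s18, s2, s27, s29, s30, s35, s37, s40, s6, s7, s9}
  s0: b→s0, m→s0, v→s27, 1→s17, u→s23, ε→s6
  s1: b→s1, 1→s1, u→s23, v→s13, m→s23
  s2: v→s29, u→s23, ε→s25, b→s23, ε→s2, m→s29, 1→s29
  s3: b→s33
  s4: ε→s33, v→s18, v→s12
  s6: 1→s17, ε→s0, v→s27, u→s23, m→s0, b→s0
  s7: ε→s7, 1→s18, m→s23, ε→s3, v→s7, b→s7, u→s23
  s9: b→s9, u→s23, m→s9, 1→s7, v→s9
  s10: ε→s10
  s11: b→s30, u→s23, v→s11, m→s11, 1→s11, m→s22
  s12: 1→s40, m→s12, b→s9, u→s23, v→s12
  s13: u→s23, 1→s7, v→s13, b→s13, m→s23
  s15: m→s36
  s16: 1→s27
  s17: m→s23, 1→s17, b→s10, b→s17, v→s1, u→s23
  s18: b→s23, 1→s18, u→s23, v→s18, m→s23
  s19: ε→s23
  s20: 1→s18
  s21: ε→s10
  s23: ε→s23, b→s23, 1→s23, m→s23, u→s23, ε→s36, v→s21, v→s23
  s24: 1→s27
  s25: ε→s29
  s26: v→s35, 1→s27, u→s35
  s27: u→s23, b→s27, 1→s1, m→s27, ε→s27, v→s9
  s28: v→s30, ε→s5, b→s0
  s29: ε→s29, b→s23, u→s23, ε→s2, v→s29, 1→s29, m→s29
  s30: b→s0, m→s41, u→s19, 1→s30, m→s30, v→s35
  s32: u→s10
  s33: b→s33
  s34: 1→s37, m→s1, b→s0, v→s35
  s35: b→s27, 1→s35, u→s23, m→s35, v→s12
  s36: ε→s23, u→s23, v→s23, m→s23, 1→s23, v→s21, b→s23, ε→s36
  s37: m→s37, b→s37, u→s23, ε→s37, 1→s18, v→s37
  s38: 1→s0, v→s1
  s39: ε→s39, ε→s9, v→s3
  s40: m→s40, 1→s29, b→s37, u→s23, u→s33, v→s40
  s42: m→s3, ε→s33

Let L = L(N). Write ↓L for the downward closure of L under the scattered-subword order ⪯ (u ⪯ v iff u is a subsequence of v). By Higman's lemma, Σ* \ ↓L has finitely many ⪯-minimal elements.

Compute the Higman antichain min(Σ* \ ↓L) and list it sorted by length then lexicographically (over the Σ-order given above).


Antichain: [u, bb1m, bvv11b].

|Q|=43, |F|=17, |δ|=146 (23 ε).
min D↑ (16 st, q0=0, F={1}): 0:u→1,1→0,m→0,b→2,v→0 1:u→1,1→1,m→1,b→1,v→1 2:u→1,1→2,m→2,b→3,v→4 3:u→1,1→5,m→3,b→3,v→6 4:u→1,1→4,m→4,b→6,v→7 5:u→1,1→5,m→1,b→5,v→8 6:u→1,1→8,m→6,b→6,v→9 7:u→1,1→10,m→7,b→9,v→7 8:u→1,1→8,m→1,b→8,v→11 9:u→1,1→12,m→9,b→9,v→9 10:u→1,1→13,m→10,b→14,v→10 11:u→1,1→12,m→1,b→11,v→11 12:u→1,1→15,m→1,b→12,v→12 13:u→1,1→13,m→13,b→1,v→13 14:u→1,1→15,m→14,b→14,v→14 15:u→1,1→15,m→1,b→1,v→15 [Hopcroft].
'u': N↓-sim [27, 6] end={s10,s19,s21,s23,s33,s36} rej; 1/1 del acc.
'bb1m': N↓-sim [27, 25, 16, 11, 4] end={s10,s21,s23,s36} rej; 4/4 single-dels accept.
'bvv11b': run [27, 25, 19, 16, 13, 8, 4] end={s10,s21,s23,s36} rej; 6/6 del acc.
3 minimals (antichain).


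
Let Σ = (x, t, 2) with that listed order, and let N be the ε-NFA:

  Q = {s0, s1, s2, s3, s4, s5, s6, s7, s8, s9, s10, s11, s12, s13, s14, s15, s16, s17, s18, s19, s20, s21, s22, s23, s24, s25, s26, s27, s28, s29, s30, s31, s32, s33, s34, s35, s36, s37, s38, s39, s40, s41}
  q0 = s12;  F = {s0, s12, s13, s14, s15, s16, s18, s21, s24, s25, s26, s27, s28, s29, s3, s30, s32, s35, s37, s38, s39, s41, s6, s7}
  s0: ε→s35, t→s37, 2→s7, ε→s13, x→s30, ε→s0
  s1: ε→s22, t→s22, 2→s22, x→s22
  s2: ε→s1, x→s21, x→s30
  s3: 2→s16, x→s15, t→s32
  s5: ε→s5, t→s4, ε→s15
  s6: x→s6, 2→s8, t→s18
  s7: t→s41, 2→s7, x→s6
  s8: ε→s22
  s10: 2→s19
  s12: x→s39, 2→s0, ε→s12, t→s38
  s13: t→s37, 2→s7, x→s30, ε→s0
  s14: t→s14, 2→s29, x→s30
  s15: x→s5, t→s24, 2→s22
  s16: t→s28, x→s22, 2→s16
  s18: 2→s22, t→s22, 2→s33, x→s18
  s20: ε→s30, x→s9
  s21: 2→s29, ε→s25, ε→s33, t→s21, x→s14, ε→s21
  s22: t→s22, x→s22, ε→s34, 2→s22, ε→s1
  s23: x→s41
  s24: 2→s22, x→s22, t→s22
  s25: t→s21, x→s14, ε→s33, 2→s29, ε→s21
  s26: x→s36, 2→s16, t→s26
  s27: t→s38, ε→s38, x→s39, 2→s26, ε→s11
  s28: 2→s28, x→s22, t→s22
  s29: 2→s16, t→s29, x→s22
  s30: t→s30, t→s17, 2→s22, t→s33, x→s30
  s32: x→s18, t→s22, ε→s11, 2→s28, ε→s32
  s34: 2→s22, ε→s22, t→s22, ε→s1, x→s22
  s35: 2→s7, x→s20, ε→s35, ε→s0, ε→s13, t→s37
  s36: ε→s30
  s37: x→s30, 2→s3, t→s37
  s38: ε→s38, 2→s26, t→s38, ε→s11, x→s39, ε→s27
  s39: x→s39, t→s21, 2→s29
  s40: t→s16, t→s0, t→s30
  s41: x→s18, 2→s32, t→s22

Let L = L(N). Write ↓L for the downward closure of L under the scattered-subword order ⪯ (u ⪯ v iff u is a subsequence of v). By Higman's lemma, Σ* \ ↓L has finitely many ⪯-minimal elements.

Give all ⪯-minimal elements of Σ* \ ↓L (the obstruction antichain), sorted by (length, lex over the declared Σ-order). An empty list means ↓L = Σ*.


|Q|=42, |F|=24, |δ|=124 (31 ε).
min D↑ (21 st, q0=0, F={11}): 0:x→1,t→2,2→3 1:x→1,t→4,2→5 2:x→1,t→2,2→6 3:x→7,t→8,2→9 4:x→10,t→4,2→5 5:x→11,t→5,2→12 6:x→7,t→6,2→12 7:x→7,t→7,2→11 8:x→7,t→8,2→13 9:x→14,t→15,2→9 10:x→7,t→10,2→5 11:x→11,t→11,2→11 12:x→11,t→16,2→12 13:x→17,t→18,2→12 14:x→14,t→19,2→11 15:x→19,t→11,2→18 16:x→11,t→11,2→16 17:x→17,t→20,2→11 18:x→19,t→11,2→16 19:x→19,t→11,2→11 20:x→11,t→11,2→11 [Hopcroft].
'x2x': |S_i|=[36, 23, 8, 3] end={s1,s22,s34} ∉↓L; 3/3 del acc.
'2x2': |S_i|=[36, 29, 16, 5] end={s1,s22,s33,s34,s8} rej; 3/3 single-dels accept.
't22x': |S_i|=[36, 27, 19, 6, 3] end={s1,s22,s34} — reject; 4/4 deletions ∈↓L.
'22tt': |S_i|=[36, 29, 18, 11, 3] end={s1,s22,s34} ∉↓L; 4/4 del acc.
'xtxx2': run [36, 23, 15, 11, 7, 4] end={s1,s22,s33,s34} ∉↓L; 5/5 del acc.
'2t2xtx': run [36, 29, 21, 14, 9, 5, 3] end={s1,s22,s34} rej; 6/6 single-dels accept.
6 minimals (antichain).

min(Σ*\↓L) = [x2x, 2x2, t22x, 22tt, xtxx2, 2t2xtx].


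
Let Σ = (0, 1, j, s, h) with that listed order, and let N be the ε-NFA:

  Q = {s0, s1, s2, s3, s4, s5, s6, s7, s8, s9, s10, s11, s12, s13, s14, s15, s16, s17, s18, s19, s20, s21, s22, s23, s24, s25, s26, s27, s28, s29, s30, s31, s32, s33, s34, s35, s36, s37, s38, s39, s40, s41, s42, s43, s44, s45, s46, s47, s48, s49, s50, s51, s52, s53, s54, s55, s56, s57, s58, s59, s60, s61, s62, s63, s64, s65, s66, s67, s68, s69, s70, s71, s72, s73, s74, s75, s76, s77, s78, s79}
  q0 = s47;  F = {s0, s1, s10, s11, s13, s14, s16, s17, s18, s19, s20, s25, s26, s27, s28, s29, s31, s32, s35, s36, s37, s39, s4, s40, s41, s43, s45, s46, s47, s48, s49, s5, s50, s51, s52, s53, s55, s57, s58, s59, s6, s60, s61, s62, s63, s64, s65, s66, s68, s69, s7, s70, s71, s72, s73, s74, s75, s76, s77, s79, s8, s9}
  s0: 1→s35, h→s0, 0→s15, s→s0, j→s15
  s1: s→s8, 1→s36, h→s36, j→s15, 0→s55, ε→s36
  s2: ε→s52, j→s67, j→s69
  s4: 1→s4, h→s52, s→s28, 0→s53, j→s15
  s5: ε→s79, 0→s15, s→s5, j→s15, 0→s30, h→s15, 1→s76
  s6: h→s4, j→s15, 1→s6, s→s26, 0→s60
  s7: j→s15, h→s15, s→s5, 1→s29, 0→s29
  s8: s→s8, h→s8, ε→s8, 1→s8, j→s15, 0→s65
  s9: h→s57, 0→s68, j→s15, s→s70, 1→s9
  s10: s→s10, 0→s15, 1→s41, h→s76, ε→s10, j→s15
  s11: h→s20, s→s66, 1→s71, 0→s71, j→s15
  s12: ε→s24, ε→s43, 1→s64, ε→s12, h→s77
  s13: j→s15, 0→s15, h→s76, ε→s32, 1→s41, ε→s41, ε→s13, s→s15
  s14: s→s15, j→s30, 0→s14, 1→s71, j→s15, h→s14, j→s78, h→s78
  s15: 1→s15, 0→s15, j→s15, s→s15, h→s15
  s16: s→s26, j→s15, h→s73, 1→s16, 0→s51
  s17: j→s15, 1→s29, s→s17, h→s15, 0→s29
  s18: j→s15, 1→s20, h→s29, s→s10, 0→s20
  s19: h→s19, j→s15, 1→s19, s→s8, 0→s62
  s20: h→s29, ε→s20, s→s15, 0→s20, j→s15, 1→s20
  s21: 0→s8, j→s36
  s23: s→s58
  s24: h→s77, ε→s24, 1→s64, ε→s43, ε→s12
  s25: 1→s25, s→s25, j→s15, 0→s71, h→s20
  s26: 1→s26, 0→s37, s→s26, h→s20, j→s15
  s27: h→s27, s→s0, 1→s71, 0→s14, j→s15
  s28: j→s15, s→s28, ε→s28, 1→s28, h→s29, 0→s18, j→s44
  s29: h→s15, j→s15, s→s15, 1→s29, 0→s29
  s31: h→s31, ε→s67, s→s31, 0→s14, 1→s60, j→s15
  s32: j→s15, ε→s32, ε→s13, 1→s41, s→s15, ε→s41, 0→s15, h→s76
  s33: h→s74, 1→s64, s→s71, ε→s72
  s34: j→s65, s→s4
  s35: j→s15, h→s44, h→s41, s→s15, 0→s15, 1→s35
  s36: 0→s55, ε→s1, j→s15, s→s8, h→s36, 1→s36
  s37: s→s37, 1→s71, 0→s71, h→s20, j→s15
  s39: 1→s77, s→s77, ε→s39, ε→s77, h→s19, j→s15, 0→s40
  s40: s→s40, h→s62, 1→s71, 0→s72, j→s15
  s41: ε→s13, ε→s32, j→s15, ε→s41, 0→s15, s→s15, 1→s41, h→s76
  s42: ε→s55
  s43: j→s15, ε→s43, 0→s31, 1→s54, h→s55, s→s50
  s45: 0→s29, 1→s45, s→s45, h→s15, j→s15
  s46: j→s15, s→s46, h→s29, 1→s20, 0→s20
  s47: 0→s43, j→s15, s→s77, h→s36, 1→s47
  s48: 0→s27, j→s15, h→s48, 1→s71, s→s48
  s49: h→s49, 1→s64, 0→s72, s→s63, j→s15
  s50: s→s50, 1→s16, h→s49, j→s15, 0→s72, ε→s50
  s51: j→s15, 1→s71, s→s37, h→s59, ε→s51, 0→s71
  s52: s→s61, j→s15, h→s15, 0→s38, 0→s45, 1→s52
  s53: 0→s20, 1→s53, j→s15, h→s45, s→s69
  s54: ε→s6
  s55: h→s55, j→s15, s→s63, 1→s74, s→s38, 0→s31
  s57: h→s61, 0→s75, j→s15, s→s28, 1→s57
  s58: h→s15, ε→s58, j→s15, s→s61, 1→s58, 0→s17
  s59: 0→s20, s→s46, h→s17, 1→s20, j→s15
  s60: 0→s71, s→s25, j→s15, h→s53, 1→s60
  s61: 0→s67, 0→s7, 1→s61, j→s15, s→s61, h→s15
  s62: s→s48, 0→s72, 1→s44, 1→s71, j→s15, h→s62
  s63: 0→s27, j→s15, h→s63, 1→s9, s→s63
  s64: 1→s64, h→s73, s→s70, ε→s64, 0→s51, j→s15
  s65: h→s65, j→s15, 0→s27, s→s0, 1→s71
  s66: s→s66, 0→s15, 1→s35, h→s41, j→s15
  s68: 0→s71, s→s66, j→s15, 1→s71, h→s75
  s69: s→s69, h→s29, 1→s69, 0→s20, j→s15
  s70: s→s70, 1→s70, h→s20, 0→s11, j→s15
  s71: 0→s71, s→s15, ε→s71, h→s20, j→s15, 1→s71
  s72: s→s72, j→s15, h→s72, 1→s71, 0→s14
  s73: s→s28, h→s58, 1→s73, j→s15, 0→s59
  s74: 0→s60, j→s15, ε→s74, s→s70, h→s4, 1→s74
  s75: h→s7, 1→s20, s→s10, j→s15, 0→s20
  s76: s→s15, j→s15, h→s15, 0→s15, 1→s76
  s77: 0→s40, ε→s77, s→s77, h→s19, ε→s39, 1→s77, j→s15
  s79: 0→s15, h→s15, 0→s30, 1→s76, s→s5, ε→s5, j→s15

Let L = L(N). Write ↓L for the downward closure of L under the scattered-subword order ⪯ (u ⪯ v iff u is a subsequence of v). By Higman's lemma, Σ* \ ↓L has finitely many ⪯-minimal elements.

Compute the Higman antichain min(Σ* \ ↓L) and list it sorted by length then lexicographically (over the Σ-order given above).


|Q|=80, |F|=62, |δ|=379 (39 ε).
min D↑ (58 st, q0=0, F={2}): 0:0→1,1→0,j→2,s→3,h→4 1:0→5,1→6,j→2,s→7,h→8 2:0→2,1→2,j→2,s→2,h→2 3:0→9,1→3,j→2,s→3,h→10 4:0→8,1→4,j→2,s→11,h→4 5:0→12,1→13,j→2,s→5,h→5 6:0→13,1→6,j→2,s→14,h→15 7:0→16,1→17,j→2,s→7,h→18 8:0→5,1→19,j→2,s→20,h→8 9:0→16,1→21,j→2,s→9,h→22 10:0→22,1→10,j→2,s→11,h→10 11:0→23,1→11,j→2,s→11,h→11 12:0→12,1→21,j→2,s→2,h→12 13:0→21,1→13,j→2,s→24,h→25 14:0→26,1→14,j→2,s→14,h→27 15:0→25,1→15,j→2,s→28,h→29 16:0→12,1→21,j→2,s→16,h→16 17:0→30,1→17,j→2,s→14,h→31 18:0→16,1→32,j→2,s→20,h→18 19:0→13,1→19,j→2,s→33,h→15 20:0→34,1→35,j→2,s→20,h→20 21:0→21,1→21,j→2,s→2,h→27 22:0→16,1→21,j→2,s→36,h→22 23:0→34,1→21,j→2,s→37,h→23 24:0→21,1→24,j→2,s→24,h→27 25:0→27,1→25,j→2,s→38,h→39 26:0→21,1→21,j→2,s→26,h→27 27:0→27,1→27,j→2,s→2,h→40 28:0→41,1→28,j→2,s→28,h→40 29:0→39,1→29,j→2,s→42,h→2 30:0→21,1→21,j→2,s→26,h→43 31:0→43,1→31,j→2,s→28,h→44 32:0→30,1→32,j→2,s→33,h→31 33:0→45,1→33,j→2,s→33,h→27 34:0→12,1→21,j→2,s→37,h→34 35:0→46,1→35,j→2,s→33,h→47 36:0→34,1→21,j→2,s→36,h→36 37:0→2,1→48,j→2,s→37,h→37 38:0→27,1→38,j→2,s→38,h→40 39:0→40,1→39,j→2,s→39,h→2 40:0→40,1→40,j→2,s→2,h→2 41:0→27,1→27,j→2,s→49,h→40 42:0→50,1→42,j→2,s→42,h→2 43:0→27,1→27,j→2,s→51,h→52 44:0→52,1→44,j→2,s→42,h→2 45:0→21,1→21,j→2,s→53,h→27 46:0→21,1→21,j→2,s→53,h→54 47:0→54,1→47,j→2,s→28,h→42 48:0→2,1→48,j→2,s→2,h→55 49:0→2,1→55,j→2,s→49,h→56 50:0→40,1→40,j→2,s→57,h→2 51:0→27,1→27,j→2,s→51,h→40 52:0→40,1→40,j→2,s→52,h→2 53:0→2,1→48,j→2,s→53,h→55 54:0→27,1→27,j→2,s→49,h→50 55:0→2,1→55,j→2,s→2,h→56 56:0→2,1→56,j→2,s→2,h→2 57:0→2,1→56,j→2,s→57,h→2 [Hopcroft].
'j': run [69, 4] end={s15,s30,s44,s78} ∉↓L; 1/1 del acc.
'000s': |S_i|=[69, 62, 38, 7, 1] end={s15} rej; 4/4 del acc.
's01s': |S_i|=[69, 59, 35, 10, 1] end={s15} — reject; 4/4 deletions ∈↓L.
'01shs': N↓-sim [69, 62, 47, 29, 8, 1] end={s15} rej; 5/5 del acc.
'01hhh': run [69, 62, 47, 30, 14, 1] end={s15} rej; 5/5 single-dels accept.
'hs0s0': run [69, 59, 45, 26, 13, 2] end={s15,s30} ∉↓L; 5/5 single-dels accept.
6 words, ⪯-incomp.

Antichain: [j, 000s, s01s, 01shs, 01hhh, hs0s0].


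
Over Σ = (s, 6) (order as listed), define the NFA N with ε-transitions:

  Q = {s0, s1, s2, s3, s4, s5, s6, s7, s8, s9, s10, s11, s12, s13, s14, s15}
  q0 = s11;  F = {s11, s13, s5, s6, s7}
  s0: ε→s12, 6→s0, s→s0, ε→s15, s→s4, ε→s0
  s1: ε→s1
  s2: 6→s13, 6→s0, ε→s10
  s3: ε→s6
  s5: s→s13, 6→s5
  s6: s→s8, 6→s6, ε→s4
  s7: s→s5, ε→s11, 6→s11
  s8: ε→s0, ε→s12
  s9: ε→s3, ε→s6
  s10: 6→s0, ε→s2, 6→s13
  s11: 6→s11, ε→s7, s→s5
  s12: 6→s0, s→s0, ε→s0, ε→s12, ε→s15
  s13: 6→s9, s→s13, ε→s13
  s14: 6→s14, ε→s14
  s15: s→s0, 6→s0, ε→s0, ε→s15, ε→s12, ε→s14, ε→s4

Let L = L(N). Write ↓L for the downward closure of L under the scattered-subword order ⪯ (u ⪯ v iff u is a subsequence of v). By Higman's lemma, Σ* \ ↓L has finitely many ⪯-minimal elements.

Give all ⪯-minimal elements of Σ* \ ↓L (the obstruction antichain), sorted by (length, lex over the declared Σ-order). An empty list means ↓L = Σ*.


|Q|=16, |F|=5, |δ|=46 (24 ε).
min D↑ (5 st, q0=0, F={4}): 0:s→1,6→0 1:s→2,6→1 2:s→2,6→3 3:s→4,6→3 4:s→4,6→4 [Hopcroft].
'ss6s': run [13, 11, 10, 9, 6] end={s0,s12,s14,s15,s4,s8} — reject; 4/4 deletions ∈↓L.
1 obstructions.

Antichain: [ss6s].


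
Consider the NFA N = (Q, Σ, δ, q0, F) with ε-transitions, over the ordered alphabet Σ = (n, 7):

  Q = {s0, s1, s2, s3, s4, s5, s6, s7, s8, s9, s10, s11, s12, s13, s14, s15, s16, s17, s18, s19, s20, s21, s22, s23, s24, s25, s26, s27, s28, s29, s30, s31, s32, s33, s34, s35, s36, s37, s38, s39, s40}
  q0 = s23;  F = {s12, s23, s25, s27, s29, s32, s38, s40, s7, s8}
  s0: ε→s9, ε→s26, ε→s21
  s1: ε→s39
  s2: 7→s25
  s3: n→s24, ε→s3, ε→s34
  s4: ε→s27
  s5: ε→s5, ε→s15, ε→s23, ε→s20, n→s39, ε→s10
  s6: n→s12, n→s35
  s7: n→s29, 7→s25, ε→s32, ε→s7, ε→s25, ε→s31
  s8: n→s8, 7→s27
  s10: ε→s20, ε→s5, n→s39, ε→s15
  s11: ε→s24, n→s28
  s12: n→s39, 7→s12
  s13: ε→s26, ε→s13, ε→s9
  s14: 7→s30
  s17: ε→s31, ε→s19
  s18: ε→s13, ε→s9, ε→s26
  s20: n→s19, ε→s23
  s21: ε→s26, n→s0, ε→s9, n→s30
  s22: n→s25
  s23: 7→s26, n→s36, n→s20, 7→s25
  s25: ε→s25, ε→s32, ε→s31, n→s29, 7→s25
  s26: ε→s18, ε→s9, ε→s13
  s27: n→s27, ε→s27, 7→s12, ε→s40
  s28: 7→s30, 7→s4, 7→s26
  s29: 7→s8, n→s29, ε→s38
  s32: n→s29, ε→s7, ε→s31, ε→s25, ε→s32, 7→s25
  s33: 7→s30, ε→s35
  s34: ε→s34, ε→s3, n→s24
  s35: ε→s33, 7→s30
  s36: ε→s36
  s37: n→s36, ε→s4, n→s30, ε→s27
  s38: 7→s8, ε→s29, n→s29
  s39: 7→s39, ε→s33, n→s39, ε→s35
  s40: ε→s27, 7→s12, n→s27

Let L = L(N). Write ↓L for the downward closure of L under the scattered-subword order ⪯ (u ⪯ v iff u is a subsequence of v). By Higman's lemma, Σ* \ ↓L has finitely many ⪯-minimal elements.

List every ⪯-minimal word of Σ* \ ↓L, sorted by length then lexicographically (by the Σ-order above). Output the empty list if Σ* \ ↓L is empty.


|Q|=41, |F|=10, |δ|=99 (55 ε).
min D↑ (7 st, q0=0, F={6}): 0:n→0,7→1 1:n→2,7→1 2:n→2,7→3 3:n→3,7→4 4:n→4,7→5 5:n→6,7→5 6:n→6,7→6 (ε-aug+det+¬).
'7n777n': |S_i|=[22, 18, 10, 8, 7, 5, 4] end={s30,s33,s35,s39} — reject; 6/6 deletions ∈↓L.
1 minimals (antichain).

A = [7n777n].


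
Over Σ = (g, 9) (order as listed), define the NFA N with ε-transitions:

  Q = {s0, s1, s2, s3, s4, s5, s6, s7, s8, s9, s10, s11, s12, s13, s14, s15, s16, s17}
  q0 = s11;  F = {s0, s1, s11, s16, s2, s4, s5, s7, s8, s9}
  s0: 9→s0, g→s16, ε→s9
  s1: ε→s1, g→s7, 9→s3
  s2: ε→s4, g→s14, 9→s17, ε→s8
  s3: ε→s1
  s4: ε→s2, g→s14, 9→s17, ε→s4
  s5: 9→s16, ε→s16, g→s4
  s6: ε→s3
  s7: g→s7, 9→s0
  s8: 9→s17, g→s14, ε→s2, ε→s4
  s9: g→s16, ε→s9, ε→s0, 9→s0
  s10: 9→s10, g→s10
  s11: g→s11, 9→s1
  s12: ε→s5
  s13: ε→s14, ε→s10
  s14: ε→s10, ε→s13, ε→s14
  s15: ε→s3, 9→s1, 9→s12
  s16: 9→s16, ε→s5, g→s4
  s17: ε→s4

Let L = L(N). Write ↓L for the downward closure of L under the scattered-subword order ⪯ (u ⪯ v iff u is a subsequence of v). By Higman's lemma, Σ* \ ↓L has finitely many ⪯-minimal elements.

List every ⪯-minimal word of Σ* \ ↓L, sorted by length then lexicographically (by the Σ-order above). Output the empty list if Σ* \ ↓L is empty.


|Q|=18, |F|=10, |δ|=46 (22 ε).
min D↑ (7 st, q0=0, F={6}): 0:g→0,9→1 1:g→2,9→1 2:g→2,9→3 3:g→4,9→3 4:g→5,9→4 5:g→6,9→5 6:g→6,9→6.
'9g9ggg': N↓-sim [15, 14, 12, 11, 9, 7, 3] end={s10,s13,s14} ∉↓L; 6/6 deletions ∈↓L.
1 obstructions.

A = [9g9ggg].


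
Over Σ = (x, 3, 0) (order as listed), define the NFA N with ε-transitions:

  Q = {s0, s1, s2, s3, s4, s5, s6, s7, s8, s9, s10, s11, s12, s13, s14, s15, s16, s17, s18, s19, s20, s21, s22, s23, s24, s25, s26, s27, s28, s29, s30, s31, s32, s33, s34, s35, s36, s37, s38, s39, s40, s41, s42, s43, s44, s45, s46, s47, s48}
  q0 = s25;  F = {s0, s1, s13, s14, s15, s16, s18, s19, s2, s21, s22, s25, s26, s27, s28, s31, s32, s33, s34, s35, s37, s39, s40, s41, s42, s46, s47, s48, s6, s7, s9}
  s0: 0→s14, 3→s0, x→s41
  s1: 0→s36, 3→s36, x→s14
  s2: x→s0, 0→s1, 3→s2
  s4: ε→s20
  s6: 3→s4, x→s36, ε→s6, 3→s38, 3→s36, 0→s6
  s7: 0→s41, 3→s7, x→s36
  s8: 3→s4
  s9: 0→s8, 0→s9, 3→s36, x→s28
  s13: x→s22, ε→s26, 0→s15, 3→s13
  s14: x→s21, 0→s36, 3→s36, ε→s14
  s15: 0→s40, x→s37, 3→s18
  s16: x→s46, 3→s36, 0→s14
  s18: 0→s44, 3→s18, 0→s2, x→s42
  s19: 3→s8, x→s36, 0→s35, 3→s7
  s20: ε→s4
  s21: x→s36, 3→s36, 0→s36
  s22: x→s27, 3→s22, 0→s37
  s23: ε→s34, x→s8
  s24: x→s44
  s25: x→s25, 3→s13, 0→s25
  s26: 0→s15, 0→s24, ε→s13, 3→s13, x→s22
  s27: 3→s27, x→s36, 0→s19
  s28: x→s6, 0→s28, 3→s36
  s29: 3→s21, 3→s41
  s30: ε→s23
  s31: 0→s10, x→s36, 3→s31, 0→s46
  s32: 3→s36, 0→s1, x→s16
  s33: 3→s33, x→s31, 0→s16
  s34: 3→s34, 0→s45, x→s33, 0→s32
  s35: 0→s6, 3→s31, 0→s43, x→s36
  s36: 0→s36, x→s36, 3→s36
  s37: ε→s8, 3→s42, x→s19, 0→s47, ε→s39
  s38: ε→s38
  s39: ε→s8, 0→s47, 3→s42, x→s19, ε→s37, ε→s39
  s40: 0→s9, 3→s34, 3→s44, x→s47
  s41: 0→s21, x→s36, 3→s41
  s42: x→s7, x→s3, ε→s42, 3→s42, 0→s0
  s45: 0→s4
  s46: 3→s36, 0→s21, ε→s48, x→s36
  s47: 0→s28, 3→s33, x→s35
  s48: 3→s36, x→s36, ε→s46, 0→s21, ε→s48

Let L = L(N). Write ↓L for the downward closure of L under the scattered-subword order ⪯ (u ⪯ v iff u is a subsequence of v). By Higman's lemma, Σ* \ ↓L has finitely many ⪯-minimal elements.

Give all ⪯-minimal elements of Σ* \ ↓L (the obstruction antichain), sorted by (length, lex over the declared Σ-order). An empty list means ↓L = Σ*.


min(Σ*\↓L) = [3xxx, 30003, 303000].

|Q|=49, |F|=31, |δ|=131 (18 ε).
min D↑ (29 st, q0=0, F={8}): 0:x→0,3→1,0→0 1:x→2,3→1,0→3 2:x→4,3→2,0→5 3:x→5,3→6,0→7 4:x→8,3→4,0→9 5:x→9,3→10,0→11 6:x→10,3→6,0→12 7:x→11,3→13,0→14 8:x→8,3→8,0→8 9:x→8,3→15,0→16 10:x→15,3→10,0→17 11:x→16,3→18,0→19 12:x→17,3→12,0→20 13:x→18,3→13,0→21 14:x→19,3→8,0→14 15:x→8,3→15,0→22 16:x→8,3→23,0→24 17:x→22,3→17,0→25 18:x→23,3→18,0→26 19:x→24,3→8,0→19 20:x→25,3→8,0→8 21:x→26,3→8,0→20 22:x→8,3→22,0→27 23:x→8,3→23,0→28 24:x→8,3→8,0→24 25:x→27,3→8,0→8 26:x→28,3→8,0→25 27:x→8,3→8,0→8 28:x→8,3→8,0→27 [Hopcroft].
'3xxx': N↓-sim [42, 41, 29, 18, 1] end={s36} — reject; 4/4 del acc.
'30003': N↓-sim [42, 41, 37, 28, 18, 4] end={s20,s36,s38,s4} rej; 5/5 single-dels accept.
'303000': |S_i|=[42, 41, 37, 25, 16, 6, 1] end={s36} ∉↓L; 6/6 del acc.
3 obstructions.
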